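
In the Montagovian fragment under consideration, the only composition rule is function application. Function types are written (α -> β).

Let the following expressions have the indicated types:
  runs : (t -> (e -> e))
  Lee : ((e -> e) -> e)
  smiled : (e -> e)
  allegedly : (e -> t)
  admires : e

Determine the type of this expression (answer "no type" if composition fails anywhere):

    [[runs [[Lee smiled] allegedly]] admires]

e

At [Lee smiled], Lee : ((e -> e) -> e) takes smiled : (e -> e), giving e.
At [[Lee smiled] allegedly], allegedly : (e -> t) takes [Lee smiled] : e, giving t.
At [runs [[Lee smiled] allegedly]], runs : (t -> (e -> e)) takes [[Lee smiled] allegedly] : t, giving (e -> e).
At [[runs [[Lee smiled] allegedly]] admires], [runs [[Lee smiled] allegedly]] : (e -> e) takes admires : e, giving e.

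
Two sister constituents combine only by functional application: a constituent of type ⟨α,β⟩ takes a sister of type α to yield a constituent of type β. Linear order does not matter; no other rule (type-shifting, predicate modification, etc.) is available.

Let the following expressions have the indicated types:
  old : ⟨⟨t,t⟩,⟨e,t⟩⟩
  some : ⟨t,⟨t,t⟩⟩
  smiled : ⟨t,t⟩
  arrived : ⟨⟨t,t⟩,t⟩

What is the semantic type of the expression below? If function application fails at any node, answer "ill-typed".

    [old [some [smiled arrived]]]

⟨e,t⟩

[smiled arrived] — arrived of type ⟨⟨t,t⟩,t⟩ combines with smiled of type ⟨t,t⟩: type t.
[some [smiled arrived]] — some of type ⟨t,⟨t,t⟩⟩ combines with [smiled arrived] of type t: type ⟨t,t⟩.
[old [some [smiled arrived]]] — old of type ⟨⟨t,t⟩,⟨e,t⟩⟩ combines with [some [smiled arrived]] of type ⟨t,t⟩: type ⟨e,t⟩.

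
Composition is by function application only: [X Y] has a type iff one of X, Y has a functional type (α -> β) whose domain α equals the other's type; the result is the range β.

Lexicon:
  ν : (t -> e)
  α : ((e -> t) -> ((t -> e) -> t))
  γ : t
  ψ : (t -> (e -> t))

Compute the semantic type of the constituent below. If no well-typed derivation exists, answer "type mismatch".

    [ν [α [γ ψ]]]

[γ ψ]: (t -> (e -> t)) applied to t yields (e -> t).
[α [γ ψ]]: ((e -> t) -> ((t -> e) -> t)) applied to (e -> t) yields ((t -> e) -> t).
[ν [α [γ ψ]]]: ((t -> e) -> t) applied to (t -> e) yields t.

t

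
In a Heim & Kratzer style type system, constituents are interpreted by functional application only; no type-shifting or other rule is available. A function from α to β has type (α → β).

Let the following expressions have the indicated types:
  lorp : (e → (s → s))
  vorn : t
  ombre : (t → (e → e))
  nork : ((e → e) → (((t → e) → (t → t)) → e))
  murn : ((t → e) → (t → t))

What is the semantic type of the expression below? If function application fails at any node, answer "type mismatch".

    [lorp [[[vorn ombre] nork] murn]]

[vorn ombre] — ombre of type (t → (e → e)) combines with vorn of type t: type (e → e).
[[vorn ombre] nork] — nork of type ((e → e) → (((t → e) → (t → t)) → e)) combines with [vorn ombre] of type (e → e): type (((t → e) → (t → t)) → e).
[[[vorn ombre] nork] murn] — [[vorn ombre] nork] of type (((t → e) → (t → t)) → e) combines with murn of type ((t → e) → (t → t)): type e.
[lorp [[[vorn ombre] nork] murn]] — lorp of type (e → (s → s)) combines with [[[vorn ombre] nork] murn] of type e: type (s → s).

(s → s)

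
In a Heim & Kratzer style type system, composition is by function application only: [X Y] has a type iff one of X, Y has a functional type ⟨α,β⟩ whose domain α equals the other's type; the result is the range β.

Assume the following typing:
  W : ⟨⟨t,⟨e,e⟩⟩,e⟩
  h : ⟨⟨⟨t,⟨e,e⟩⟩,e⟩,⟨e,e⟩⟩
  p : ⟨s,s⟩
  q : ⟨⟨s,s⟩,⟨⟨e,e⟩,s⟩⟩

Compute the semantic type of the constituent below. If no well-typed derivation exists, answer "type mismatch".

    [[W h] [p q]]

s

[W h] — h of type ⟨⟨⟨t,⟨e,e⟩⟩,e⟩,⟨e,e⟩⟩ combines with W of type ⟨⟨t,⟨e,e⟩⟩,e⟩: type ⟨e,e⟩.
[p q] — q of type ⟨⟨s,s⟩,⟨⟨e,e⟩,s⟩⟩ combines with p of type ⟨s,s⟩: type ⟨⟨e,e⟩,s⟩.
[[W h] [p q]] — [p q] of type ⟨⟨e,e⟩,s⟩ combines with [W h] of type ⟨e,e⟩: type s.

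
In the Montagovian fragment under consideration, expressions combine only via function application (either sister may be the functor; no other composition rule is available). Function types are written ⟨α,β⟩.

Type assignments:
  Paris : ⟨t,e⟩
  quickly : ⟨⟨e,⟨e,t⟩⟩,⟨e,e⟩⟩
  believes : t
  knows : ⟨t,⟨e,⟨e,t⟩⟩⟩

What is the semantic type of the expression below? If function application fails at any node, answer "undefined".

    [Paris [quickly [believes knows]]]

undefined

[believes knows]: knows is ⟨t,⟨e,⟨e,t⟩⟩⟩, believes is t; result ⟨e,⟨e,t⟩⟩.
[quickly [believes knows]]: quickly is ⟨⟨e,⟨e,t⟩⟩,⟨e,e⟩⟩, [believes knows] is ⟨e,⟨e,t⟩⟩; result ⟨e,e⟩.
At [Paris [quickly [believes knows]]]: neither ⟨t,e⟩ nor ⟨e,e⟩ can take the other as argument; the node is ill-typed.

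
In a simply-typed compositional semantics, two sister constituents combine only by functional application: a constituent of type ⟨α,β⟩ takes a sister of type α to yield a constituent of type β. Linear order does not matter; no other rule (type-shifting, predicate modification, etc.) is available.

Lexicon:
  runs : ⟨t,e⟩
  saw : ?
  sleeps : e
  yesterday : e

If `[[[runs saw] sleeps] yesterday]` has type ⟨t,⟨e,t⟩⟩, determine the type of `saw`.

At [[[runs saw] sleeps] yesterday] (required: ⟨t,⟨e,t⟩⟩): yesterday is e, which is not a function with range ⟨t,⟨e,t⟩⟩; hence [[runs saw] sleeps] is the functor — type ⟨e,⟨t,⟨e,t⟩⟩⟩.
At [[runs saw] sleeps] (required: ⟨e,⟨t,⟨e,t⟩⟩⟩): sleeps is e, which is not a function with range ⟨e,⟨t,⟨e,t⟩⟩⟩; hence [runs saw] is the functor — type ⟨e,⟨e,⟨t,⟨e,t⟩⟩⟩⟩.
At [runs saw] (required: ⟨e,⟨e,⟨t,⟨e,t⟩⟩⟩⟩): runs is ⟨t,e⟩, which is not a function with range ⟨e,⟨e,⟨t,⟨e,t⟩⟩⟩⟩; hence saw is the functor — type ⟨⟨t,e⟩,⟨e,⟨e,⟨t,⟨e,t⟩⟩⟩⟩⟩.

⟨⟨t,e⟩,⟨e,⟨e,⟨t,⟨e,t⟩⟩⟩⟩⟩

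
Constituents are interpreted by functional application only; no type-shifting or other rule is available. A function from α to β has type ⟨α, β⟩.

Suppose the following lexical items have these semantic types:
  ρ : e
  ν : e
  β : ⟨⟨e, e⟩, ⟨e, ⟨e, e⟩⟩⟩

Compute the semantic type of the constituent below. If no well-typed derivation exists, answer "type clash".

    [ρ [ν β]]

[ν β]: e and ⟨⟨e, e⟩, ⟨e, ⟨e, e⟩⟩⟩ cannot combine by function application — type clash.

type clash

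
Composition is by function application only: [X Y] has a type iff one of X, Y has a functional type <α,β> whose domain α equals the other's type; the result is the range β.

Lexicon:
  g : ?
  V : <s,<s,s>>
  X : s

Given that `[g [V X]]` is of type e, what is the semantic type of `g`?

<<s,s>,e>

[g [V X]] is required to be e. [V X] : <s,s> cannot yield e as functor, so g : <<s,s>,e>.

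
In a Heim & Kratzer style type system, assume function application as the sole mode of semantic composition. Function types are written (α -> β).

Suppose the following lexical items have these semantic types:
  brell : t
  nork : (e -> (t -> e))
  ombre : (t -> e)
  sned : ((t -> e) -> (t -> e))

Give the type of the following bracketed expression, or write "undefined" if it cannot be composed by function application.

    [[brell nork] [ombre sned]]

undefined

[brell nork]: t and (e -> (t -> e)) cannot combine by function application — type clash.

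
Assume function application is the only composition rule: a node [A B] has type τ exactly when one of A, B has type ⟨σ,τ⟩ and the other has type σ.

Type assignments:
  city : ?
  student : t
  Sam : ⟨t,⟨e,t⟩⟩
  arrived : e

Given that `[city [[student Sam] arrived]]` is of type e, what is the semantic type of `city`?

⟨t,e⟩

At [city [[student Sam] arrived]] (required: e): [[student Sam] arrived] is t, which is not a function with range e; hence city is the functor — type ⟨t,e⟩.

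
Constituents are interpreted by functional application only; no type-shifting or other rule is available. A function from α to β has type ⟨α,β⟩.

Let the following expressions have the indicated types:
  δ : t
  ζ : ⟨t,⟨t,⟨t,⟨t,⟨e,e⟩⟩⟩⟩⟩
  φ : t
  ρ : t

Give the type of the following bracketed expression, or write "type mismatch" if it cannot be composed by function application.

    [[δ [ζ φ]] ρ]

[ζ φ]: ζ is ⟨t,⟨t,⟨t,⟨t,⟨e,e⟩⟩⟩⟩⟩, φ is t; result ⟨t,⟨t,⟨t,⟨e,e⟩⟩⟩⟩.
[δ [ζ φ]]: [ζ φ] is ⟨t,⟨t,⟨t,⟨e,e⟩⟩⟩⟩, δ is t; result ⟨t,⟨t,⟨e,e⟩⟩⟩.
[[δ [ζ φ]] ρ]: [δ [ζ φ]] is ⟨t,⟨t,⟨e,e⟩⟩⟩, ρ is t; result ⟨t,⟨e,e⟩⟩.

⟨t,⟨e,e⟩⟩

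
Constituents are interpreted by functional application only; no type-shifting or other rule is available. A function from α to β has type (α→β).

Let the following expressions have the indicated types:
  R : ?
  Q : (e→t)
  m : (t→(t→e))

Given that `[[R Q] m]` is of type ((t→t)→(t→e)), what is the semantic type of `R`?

((e→t)→((t→(t→e))→((t→t)→(t→e))))

[[R Q] m] is required to be ((t→t)→(t→e)). m : (t→(t→e)) cannot yield ((t→t)→(t→e)) as functor, so [R Q] : ((t→(t→e))→((t→t)→(t→e))).
[R Q] is required to be ((t→(t→e))→((t→t)→(t→e))). Q : (e→t) cannot yield ((t→(t→e))→((t→t)→(t→e))) as functor, so R : ((e→t)→((t→(t→e))→((t→t)→(t→e)))).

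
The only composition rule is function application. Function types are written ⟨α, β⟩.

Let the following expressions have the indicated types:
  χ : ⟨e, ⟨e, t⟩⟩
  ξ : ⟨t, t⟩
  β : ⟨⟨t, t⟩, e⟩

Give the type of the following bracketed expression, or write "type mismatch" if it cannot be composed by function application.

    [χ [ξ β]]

[ξ β]: functor β : ⟨⟨t, t⟩, e⟩, argument ξ : ⟨t, t⟩; result e.
[χ [ξ β]]: functor χ : ⟨e, ⟨e, t⟩⟩, argument [ξ β] : e; result ⟨e, t⟩.

⟨e, t⟩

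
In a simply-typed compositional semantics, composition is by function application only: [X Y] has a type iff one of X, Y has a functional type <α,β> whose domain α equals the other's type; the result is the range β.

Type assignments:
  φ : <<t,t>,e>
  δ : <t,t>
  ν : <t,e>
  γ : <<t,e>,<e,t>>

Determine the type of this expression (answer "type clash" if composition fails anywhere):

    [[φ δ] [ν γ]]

t

[φ δ] — φ of type <<t,t>,e> combines with δ of type <t,t>: type e.
[ν γ] — γ of type <<t,e>,<e,t>> combines with ν of type <t,e>: type <e,t>.
[[φ δ] [ν γ]] — [ν γ] of type <e,t> combines with [φ δ] of type e: type t.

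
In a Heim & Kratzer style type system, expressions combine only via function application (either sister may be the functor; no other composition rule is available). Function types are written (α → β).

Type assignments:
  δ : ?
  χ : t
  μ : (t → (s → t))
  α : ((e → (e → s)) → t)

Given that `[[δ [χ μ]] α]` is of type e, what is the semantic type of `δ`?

For [[δ [χ μ]] α] to have type e with α of type ((e → (e → s)) → t), [δ [χ μ]] must be the function: [δ [χ μ]] : (((e → (e → s)) → t) → e).
For [δ [χ μ]] to have type (((e → (e → s)) → t) → e) with [χ μ] of type (s → t), δ must be the function: δ : ((s → t) → (((e → (e → s)) → t) → e)).

((s → t) → (((e → (e → s)) → t) → e))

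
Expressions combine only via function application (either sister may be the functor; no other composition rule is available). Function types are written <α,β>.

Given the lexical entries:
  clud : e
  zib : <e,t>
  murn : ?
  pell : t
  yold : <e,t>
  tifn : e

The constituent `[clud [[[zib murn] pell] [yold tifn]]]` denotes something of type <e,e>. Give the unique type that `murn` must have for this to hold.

<<e,t>,<t,<t,<e,<e,e>>>>>

For [clud [[[zib murn] pell] [yold tifn]]] to have type <e,e> with clud of type e, [[[zib murn] pell] [yold tifn]] must be the function: [[[zib murn] pell] [yold tifn]] : <e,<e,e>>.
For [[[zib murn] pell] [yold tifn]] to have type <e,<e,e>> with [yold tifn] of type t, [[zib murn] pell] must be the function: [[zib murn] pell] : <t,<e,<e,e>>>.
For [[zib murn] pell] to have type <t,<e,<e,e>>> with pell of type t, [zib murn] must be the function: [zib murn] : <t,<t,<e,<e,e>>>>.
For [zib murn] to have type <t,<t,<e,<e,e>>>> with zib of type <e,t>, murn must be the function: murn : <<e,t>,<t,<t,<e,<e,e>>>>>.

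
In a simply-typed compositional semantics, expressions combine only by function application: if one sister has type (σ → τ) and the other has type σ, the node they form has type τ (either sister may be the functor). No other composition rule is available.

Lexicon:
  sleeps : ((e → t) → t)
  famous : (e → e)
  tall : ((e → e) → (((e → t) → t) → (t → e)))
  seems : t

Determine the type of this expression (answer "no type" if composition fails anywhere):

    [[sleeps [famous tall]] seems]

e

[famous tall]: functor tall : ((e → e) → (((e → t) → t) → (t → e))), argument famous : (e → e); result (((e → t) → t) → (t → e)).
[sleeps [famous tall]]: functor [famous tall] : (((e → t) → t) → (t → e)), argument sleeps : ((e → t) → t); result (t → e).
[[sleeps [famous tall]] seems]: functor [sleeps [famous tall]] : (t → e), argument seems : t; result e.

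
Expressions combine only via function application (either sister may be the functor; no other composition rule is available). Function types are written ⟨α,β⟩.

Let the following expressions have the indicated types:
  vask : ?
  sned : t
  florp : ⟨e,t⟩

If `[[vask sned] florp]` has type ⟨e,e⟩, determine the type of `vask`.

[[vask sned] florp] must have type ⟨e,e⟩. The sister florp has type ⟨e,t⟩; that is not a function onto ⟨e,e⟩, so [vask sned] must be the functor, of type ⟨⟨e,t⟩,⟨e,e⟩⟩.
[vask sned] must have type ⟨⟨e,t⟩,⟨e,e⟩⟩. The sister sned has type t; that is not a function onto ⟨⟨e,t⟩,⟨e,e⟩⟩, so vask must be the functor, of type ⟨t,⟨⟨e,t⟩,⟨e,e⟩⟩⟩.

⟨t,⟨⟨e,t⟩,⟨e,e⟩⟩⟩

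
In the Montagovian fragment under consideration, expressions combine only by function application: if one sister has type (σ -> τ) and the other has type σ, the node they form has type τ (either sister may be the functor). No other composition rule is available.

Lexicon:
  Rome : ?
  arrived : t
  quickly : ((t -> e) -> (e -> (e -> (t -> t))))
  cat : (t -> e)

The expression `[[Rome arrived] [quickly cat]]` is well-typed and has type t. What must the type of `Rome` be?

For [[Rome arrived] [quickly cat]] to have type t with [quickly cat] of type (e -> (e -> (t -> t))), [Rome arrived] must be the function: [Rome arrived] : ((e -> (e -> (t -> t))) -> t).
For [Rome arrived] to have type ((e -> (e -> (t -> t))) -> t) with arrived of type t, Rome must be the function: Rome : (t -> ((e -> (e -> (t -> t))) -> t)).

(t -> ((e -> (e -> (t -> t))) -> t))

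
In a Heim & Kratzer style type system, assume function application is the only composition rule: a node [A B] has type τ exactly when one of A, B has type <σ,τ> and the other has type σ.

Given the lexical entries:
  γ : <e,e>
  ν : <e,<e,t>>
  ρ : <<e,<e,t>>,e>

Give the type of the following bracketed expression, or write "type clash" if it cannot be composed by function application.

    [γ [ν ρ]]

e

[ν ρ]: <<e,<e,t>>,e> applied to <e,<e,t>> yields e.
[γ [ν ρ]]: <e,e> applied to e yields e.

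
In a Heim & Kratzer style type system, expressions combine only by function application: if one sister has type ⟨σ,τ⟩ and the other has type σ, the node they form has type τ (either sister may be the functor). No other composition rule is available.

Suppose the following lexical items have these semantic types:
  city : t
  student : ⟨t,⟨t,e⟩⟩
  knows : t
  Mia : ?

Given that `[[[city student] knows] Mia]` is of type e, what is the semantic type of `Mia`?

[[[city student] knows] Mia] is required to be e. [[city student] knows] : e cannot yield e as functor, so Mia : ⟨e,e⟩.

⟨e,e⟩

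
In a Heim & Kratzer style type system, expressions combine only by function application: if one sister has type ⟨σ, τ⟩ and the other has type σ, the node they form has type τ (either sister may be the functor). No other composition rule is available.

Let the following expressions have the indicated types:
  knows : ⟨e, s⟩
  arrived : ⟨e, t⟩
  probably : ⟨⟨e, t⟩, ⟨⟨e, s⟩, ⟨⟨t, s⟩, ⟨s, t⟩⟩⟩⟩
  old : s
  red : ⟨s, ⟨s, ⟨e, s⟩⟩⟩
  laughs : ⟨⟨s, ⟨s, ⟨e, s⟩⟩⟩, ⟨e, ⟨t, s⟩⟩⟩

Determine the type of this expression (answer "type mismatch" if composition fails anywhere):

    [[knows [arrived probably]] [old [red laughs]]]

At [arrived probably], probably : ⟨⟨e, t⟩, ⟨⟨e, s⟩, ⟨⟨t, s⟩, ⟨s, t⟩⟩⟩⟩ takes arrived : ⟨e, t⟩, giving ⟨⟨e, s⟩, ⟨⟨t, s⟩, ⟨s, t⟩⟩⟩.
At [knows [arrived probably]], [arrived probably] : ⟨⟨e, s⟩, ⟨⟨t, s⟩, ⟨s, t⟩⟩⟩ takes knows : ⟨e, s⟩, giving ⟨⟨t, s⟩, ⟨s, t⟩⟩.
At [red laughs], laughs : ⟨⟨s, ⟨s, ⟨e, s⟩⟩⟩, ⟨e, ⟨t, s⟩⟩⟩ takes red : ⟨s, ⟨s, ⟨e, s⟩⟩⟩, giving ⟨e, ⟨t, s⟩⟩.
[old [red laughs]]: s with ⟨e, ⟨t, s⟩⟩ — neither is a function whose domain matches the other; composition fails here.

type mismatch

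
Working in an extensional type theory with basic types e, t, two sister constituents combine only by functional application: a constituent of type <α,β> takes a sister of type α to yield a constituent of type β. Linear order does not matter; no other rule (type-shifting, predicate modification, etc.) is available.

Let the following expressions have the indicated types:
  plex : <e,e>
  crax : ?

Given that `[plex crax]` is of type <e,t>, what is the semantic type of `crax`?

At [plex crax] (required: <e,t>): plex is <e,e>, which is not a function with range <e,t>; hence crax is the functor — type <<e,e>,<e,t>>.

<<e,e>,<e,t>>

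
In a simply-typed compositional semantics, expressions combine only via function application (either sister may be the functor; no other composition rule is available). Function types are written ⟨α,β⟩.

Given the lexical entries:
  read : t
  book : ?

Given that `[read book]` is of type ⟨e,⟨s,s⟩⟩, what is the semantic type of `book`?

⟨t,⟨e,⟨s,s⟩⟩⟩

[read book] is required to be ⟨e,⟨s,s⟩⟩. read : t cannot yield ⟨e,⟨s,s⟩⟩ as functor, so book : ⟨t,⟨e,⟨s,s⟩⟩⟩.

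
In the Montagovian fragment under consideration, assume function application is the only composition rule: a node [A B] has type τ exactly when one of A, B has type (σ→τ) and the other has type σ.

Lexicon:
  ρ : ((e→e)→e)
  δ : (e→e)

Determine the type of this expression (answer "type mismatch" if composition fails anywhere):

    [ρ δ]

e

[ρ δ] — ρ of type ((e→e)→e) combines with δ of type (e→e): type e.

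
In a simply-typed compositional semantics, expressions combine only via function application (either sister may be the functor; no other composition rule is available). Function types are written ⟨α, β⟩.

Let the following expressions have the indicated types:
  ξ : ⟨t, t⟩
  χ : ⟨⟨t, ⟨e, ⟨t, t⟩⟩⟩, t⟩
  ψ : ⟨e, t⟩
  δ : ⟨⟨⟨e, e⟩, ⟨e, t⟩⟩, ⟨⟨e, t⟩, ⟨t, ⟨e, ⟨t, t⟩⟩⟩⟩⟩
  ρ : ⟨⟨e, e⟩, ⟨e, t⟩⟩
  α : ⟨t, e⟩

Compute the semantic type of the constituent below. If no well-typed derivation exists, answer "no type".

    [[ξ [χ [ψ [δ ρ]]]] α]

e

[δ ρ]: ⟨⟨⟨e, e⟩, ⟨e, t⟩⟩, ⟨⟨e, t⟩, ⟨t, ⟨e, ⟨t, t⟩⟩⟩⟩⟩ applied to ⟨⟨e, e⟩, ⟨e, t⟩⟩ yields ⟨⟨e, t⟩, ⟨t, ⟨e, ⟨t, t⟩⟩⟩⟩.
[ψ [δ ρ]]: ⟨⟨e, t⟩, ⟨t, ⟨e, ⟨t, t⟩⟩⟩⟩ applied to ⟨e, t⟩ yields ⟨t, ⟨e, ⟨t, t⟩⟩⟩.
[χ [ψ [δ ρ]]]: ⟨⟨t, ⟨e, ⟨t, t⟩⟩⟩, t⟩ applied to ⟨t, ⟨e, ⟨t, t⟩⟩⟩ yields t.
[ξ [χ [ψ [δ ρ]]]]: ⟨t, t⟩ applied to t yields t.
[[ξ [χ [ψ [δ ρ]]]] α]: ⟨t, e⟩ applied to t yields e.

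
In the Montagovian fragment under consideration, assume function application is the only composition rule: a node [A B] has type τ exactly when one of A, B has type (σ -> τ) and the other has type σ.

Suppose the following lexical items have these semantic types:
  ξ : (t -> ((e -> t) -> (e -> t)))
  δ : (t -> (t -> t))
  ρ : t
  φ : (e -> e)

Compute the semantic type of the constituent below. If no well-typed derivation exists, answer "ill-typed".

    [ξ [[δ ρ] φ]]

ill-typed

At [δ ρ], δ : (t -> (t -> t)) takes ρ : t, giving (t -> t).
[[δ ρ] φ]: (t -> t) with (e -> e) — neither is a function whose domain matches the other; composition fails here.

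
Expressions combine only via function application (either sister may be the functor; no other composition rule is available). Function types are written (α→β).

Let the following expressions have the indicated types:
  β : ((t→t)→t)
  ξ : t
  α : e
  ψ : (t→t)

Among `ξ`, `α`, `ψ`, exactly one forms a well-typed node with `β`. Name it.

ξ : t — does not combine with β.
α : e — does not combine with β.
ψ — combines: β : ((t→t)→t) takes ψ : (t→t) as argument, giving t.

ψ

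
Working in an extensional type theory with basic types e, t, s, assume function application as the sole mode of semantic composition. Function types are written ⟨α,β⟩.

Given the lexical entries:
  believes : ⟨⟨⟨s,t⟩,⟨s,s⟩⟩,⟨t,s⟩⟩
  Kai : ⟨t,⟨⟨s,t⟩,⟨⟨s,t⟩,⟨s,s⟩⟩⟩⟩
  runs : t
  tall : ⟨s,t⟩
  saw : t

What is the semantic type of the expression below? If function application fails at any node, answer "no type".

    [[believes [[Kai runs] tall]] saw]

s

[Kai runs] — Kai of type ⟨t,⟨⟨s,t⟩,⟨⟨s,t⟩,⟨s,s⟩⟩⟩⟩ combines with runs of type t: type ⟨⟨s,t⟩,⟨⟨s,t⟩,⟨s,s⟩⟩⟩.
[[Kai runs] tall] — [Kai runs] of type ⟨⟨s,t⟩,⟨⟨s,t⟩,⟨s,s⟩⟩⟩ combines with tall of type ⟨s,t⟩: type ⟨⟨s,t⟩,⟨s,s⟩⟩.
[believes [[Kai runs] tall]] — believes of type ⟨⟨⟨s,t⟩,⟨s,s⟩⟩,⟨t,s⟩⟩ combines with [[Kai runs] tall] of type ⟨⟨s,t⟩,⟨s,s⟩⟩: type ⟨t,s⟩.
[[believes [[Kai runs] tall]] saw] — [believes [[Kai runs] tall]] of type ⟨t,s⟩ combines with saw of type t: type s.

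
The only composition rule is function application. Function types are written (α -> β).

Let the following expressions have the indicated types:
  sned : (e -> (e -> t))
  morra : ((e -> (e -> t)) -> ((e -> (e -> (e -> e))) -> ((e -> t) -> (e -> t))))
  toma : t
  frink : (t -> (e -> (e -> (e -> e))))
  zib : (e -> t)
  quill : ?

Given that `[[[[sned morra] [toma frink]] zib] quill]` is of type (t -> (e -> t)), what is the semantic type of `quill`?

((e -> t) -> (t -> (e -> t)))

[[[[sned morra] [toma frink]] zib] quill] must have type (t -> (e -> t)). The sister [[[sned morra] [toma frink]] zib] has type (e -> t); that is not a function onto (t -> (e -> t)), so quill must be the functor, of type ((e -> t) -> (t -> (e -> t))).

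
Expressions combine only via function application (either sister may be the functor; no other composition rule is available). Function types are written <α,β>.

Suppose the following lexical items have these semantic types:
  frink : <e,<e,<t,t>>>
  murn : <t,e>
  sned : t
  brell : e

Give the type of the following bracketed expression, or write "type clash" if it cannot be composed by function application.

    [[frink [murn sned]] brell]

<t,t>

At [murn sned], murn : <t,e> takes sned : t, giving e.
At [frink [murn sned]], frink : <e,<e,<t,t>>> takes [murn sned] : e, giving <e,<t,t>>.
At [[frink [murn sned]] brell], [frink [murn sned]] : <e,<t,t>> takes brell : e, giving <t,t>.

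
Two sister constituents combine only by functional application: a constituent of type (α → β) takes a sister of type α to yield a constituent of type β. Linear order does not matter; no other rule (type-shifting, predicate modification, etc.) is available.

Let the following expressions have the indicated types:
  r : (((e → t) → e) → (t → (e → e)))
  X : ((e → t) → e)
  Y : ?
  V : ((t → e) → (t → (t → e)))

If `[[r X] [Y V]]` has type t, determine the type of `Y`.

For [[r X] [Y V]] to have type t with [r X] of type (t → (e → e)), [Y V] must be the function: [Y V] : ((t → (e → e)) → t).
For [Y V] to have type ((t → (e → e)) → t) with V of type ((t → e) → (t → (t → e))), Y must be the function: Y : (((t → e) → (t → (t → e))) → ((t → (e → e)) → t)).

(((t → e) → (t → (t → e))) → ((t → (e → e)) → t))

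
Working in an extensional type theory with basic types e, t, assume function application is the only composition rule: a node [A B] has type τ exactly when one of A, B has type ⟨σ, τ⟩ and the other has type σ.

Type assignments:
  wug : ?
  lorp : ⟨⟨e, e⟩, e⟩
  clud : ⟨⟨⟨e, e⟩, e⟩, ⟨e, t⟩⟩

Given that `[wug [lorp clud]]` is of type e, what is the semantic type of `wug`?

At [wug [lorp clud]] (required: e): [lorp clud] is ⟨e, t⟩, which is not a function with range e; hence wug is the functor — type ⟨⟨e, t⟩, e⟩.

⟨⟨e, t⟩, e⟩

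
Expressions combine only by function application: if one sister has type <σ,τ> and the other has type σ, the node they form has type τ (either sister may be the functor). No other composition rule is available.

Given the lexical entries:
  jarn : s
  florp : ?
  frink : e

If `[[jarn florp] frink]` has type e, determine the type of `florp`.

<s,<e,e>>

[[jarn florp] frink] is required to be e. frink : e cannot yield e as functor, so [jarn florp] : <e,e>.
[jarn florp] is required to be <e,e>. jarn : s cannot yield <e,e> as functor, so florp : <s,<e,e>>.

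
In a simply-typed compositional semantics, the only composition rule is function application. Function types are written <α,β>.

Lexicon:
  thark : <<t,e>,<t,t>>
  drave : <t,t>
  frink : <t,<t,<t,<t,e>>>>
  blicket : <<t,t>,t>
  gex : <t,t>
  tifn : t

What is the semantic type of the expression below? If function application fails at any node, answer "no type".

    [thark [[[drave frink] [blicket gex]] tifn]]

[drave frink]: <t,t> with <t,<t,<t,<t,e>>>> — neither is a function whose domain matches the other; composition fails here.

no type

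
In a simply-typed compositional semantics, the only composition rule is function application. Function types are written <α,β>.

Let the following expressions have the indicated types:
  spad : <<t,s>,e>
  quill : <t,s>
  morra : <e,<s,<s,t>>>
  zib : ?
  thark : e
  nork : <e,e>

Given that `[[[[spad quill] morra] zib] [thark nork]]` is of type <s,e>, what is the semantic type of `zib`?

For [[[[spad quill] morra] zib] [thark nork]] to have type <s,e> with [thark nork] of type e, [[[spad quill] morra] zib] must be the function: [[[spad quill] morra] zib] : <e,<s,e>>.
For [[[spad quill] morra] zib] to have type <e,<s,e>> with [[spad quill] morra] of type <s,<s,t>>, zib must be the function: zib : <<s,<s,t>>,<e,<s,e>>>.

<<s,<s,t>>,<e,<s,e>>>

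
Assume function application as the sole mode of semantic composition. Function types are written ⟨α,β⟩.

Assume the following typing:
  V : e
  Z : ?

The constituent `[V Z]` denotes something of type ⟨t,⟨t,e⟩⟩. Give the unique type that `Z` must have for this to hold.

⟨e,⟨t,⟨t,e⟩⟩⟩

At [V Z] (required: ⟨t,⟨t,e⟩⟩): V is e, which is not a function with range ⟨t,⟨t,e⟩⟩; hence Z is the functor — type ⟨e,⟨t,⟨t,e⟩⟩⟩.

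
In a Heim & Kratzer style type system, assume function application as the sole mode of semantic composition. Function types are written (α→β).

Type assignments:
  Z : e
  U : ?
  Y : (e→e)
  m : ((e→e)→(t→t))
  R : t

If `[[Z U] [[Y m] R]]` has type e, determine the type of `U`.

At [[Z U] [[Y m] R]] (required: e): [[Y m] R] is t, which is not a function with range e; hence [Z U] is the functor — type (t→e).
At [Z U] (required: (t→e)): Z is e, which is not a function with range (t→e); hence U is the functor — type (e→(t→e)).

(e→(t→e))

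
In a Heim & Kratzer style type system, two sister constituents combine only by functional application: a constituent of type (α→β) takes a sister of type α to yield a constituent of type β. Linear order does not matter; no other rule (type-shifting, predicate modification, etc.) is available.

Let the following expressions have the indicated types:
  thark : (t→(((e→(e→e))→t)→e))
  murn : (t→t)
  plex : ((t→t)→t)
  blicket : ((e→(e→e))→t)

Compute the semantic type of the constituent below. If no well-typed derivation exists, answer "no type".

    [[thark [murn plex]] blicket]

[murn plex]: ((t→t)→t) applied to (t→t) yields t.
[thark [murn plex]]: (t→(((e→(e→e))→t)→e)) applied to t yields (((e→(e→e))→t)→e).
[[thark [murn plex]] blicket]: (((e→(e→e))→t)→e) applied to ((e→(e→e))→t) yields e.

e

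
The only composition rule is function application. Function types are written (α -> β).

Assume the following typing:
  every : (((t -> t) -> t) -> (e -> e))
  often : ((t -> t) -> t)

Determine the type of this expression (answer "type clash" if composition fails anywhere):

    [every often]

[every often]: (((t -> t) -> t) -> (e -> e)) applied to ((t -> t) -> t) yields (e -> e).

(e -> e)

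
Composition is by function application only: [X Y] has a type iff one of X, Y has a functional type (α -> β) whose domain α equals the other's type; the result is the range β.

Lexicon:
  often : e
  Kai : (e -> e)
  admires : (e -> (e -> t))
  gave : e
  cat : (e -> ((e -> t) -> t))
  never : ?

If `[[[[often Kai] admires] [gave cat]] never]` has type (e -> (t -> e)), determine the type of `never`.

For [[[[often Kai] admires] [gave cat]] never] to have type (e -> (t -> e)) with [[[often Kai] admires] [gave cat]] of type t, never must be the function: never : (t -> (e -> (t -> e))).

(t -> (e -> (t -> e)))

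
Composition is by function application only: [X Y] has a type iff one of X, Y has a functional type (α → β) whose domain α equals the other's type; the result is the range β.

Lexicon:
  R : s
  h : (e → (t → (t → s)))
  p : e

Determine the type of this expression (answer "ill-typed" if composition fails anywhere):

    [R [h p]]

ill-typed

[h p]: (e → (t → (t → s))) applied to e yields (t → (t → s)).
[R [h p]]: s with (t → (t → s)) — neither is a function whose domain matches the other; composition fails here.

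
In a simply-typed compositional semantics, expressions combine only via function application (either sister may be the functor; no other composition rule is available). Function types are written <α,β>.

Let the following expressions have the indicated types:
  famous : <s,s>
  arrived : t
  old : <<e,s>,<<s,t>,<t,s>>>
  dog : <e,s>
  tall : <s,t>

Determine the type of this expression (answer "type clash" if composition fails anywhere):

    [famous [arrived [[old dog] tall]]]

s

[old dog]: <<e,s>,<<s,t>,<t,s>>> applied to <e,s> yields <<s,t>,<t,s>>.
[[old dog] tall]: <<s,t>,<t,s>> applied to <s,t> yields <t,s>.
[arrived [[old dog] tall]]: <t,s> applied to t yields s.
[famous [arrived [[old dog] tall]]]: <s,s> applied to s yields s.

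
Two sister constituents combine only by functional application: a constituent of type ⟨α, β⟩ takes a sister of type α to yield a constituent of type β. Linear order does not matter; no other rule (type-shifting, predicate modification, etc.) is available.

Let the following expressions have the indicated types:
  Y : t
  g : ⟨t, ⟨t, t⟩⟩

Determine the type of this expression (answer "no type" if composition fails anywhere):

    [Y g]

⟨t, t⟩

[Y g]: g is ⟨t, ⟨t, t⟩⟩, Y is t; result ⟨t, t⟩.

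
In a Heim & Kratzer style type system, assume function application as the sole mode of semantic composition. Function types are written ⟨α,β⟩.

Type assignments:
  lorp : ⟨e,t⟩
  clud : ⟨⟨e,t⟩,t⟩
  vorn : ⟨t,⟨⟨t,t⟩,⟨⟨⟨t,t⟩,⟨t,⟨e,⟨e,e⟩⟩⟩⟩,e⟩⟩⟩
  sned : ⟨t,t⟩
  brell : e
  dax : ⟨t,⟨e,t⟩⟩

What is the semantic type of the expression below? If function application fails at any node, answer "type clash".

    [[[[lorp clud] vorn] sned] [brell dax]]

[lorp clud]: clud is ⟨⟨e,t⟩,t⟩, lorp is ⟨e,t⟩; result t.
[[lorp clud] vorn]: vorn is ⟨t,⟨⟨t,t⟩,⟨⟨⟨t,t⟩,⟨t,⟨e,⟨e,e⟩⟩⟩⟩,e⟩⟩⟩, [lorp clud] is t; result ⟨⟨t,t⟩,⟨⟨⟨t,t⟩,⟨t,⟨e,⟨e,e⟩⟩⟩⟩,e⟩⟩.
[[[lorp clud] vorn] sned]: [[lorp clud] vorn] is ⟨⟨t,t⟩,⟨⟨⟨t,t⟩,⟨t,⟨e,⟨e,e⟩⟩⟩⟩,e⟩⟩, sned is ⟨t,t⟩; result ⟨⟨⟨t,t⟩,⟨t,⟨e,⟨e,e⟩⟩⟩⟩,e⟩.
At [brell dax]: neither e nor ⟨t,⟨e,t⟩⟩ can take the other as argument; the node is ill-typed.

type clash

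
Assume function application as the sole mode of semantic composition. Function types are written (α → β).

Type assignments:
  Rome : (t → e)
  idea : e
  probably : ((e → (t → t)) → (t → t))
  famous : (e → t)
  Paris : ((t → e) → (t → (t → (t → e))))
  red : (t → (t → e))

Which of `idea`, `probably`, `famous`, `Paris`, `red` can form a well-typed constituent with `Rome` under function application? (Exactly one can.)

idea : e — Rome needs t; idea needs nothing (atomic); neither fits.
probably : ((e → (t → t)) → (t → t)) — Rome needs t; probably needs (e → (t → t)); neither fits.
famous : (e → t) — Rome needs t; famous needs e; neither fits.
Paris — combines: Paris : ((t → e) → (t → (t → (t → e)))) takes Rome : (t → e) as argument, giving (t → (t → (t → e))).
red : (t → (t → e)) — Rome needs t; red needs t; neither fits.

Paris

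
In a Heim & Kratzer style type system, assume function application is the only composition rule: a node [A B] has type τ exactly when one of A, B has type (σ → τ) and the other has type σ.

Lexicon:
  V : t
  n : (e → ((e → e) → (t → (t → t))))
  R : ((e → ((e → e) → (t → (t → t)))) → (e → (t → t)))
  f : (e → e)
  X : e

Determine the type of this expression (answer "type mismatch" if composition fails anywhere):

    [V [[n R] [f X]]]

t

[n R] — R of type ((e → ((e → e) → (t → (t → t)))) → (e → (t → t))) combines with n of type (e → ((e → e) → (t → (t → t)))): type (e → (t → t)).
[f X] — f of type (e → e) combines with X of type e: type e.
[[n R] [f X]] — [n R] of type (e → (t → t)) combines with [f X] of type e: type (t → t).
[V [[n R] [f X]]] — [[n R] [f X]] of type (t → t) combines with V of type t: type t.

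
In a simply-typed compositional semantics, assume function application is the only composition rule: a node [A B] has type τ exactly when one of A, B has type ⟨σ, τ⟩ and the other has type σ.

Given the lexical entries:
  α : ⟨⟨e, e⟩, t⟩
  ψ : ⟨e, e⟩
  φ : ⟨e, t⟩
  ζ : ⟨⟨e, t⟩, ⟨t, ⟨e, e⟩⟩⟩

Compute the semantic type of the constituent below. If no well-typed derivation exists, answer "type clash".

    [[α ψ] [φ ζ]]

⟨e, e⟩

At [α ψ], α : ⟨⟨e, e⟩, t⟩ takes ψ : ⟨e, e⟩, giving t.
At [φ ζ], ζ : ⟨⟨e, t⟩, ⟨t, ⟨e, e⟩⟩⟩ takes φ : ⟨e, t⟩, giving ⟨t, ⟨e, e⟩⟩.
At [[α ψ] [φ ζ]], [φ ζ] : ⟨t, ⟨e, e⟩⟩ takes [α ψ] : t, giving ⟨e, e⟩.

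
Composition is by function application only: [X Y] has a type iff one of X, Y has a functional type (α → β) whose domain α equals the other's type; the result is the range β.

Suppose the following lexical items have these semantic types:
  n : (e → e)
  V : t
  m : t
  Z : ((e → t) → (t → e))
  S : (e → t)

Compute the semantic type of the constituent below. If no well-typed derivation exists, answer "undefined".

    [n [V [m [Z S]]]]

undefined

[Z S]: functor Z : ((e → t) → (t → e)), argument S : (e → t); result (t → e).
[m [Z S]]: functor [Z S] : (t → e), argument m : t; result e.
At [V [m [Z S]]]: neither t nor e can take the other as argument; the node is ill-typed.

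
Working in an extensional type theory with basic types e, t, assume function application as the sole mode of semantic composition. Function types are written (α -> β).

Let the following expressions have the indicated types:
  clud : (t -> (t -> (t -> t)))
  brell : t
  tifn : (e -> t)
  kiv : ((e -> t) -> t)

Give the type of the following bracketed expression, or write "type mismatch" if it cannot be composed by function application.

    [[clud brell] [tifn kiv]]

(t -> t)

[clud brell] — clud of type (t -> (t -> (t -> t))) combines with brell of type t: type (t -> (t -> t)).
[tifn kiv] — kiv of type ((e -> t) -> t) combines with tifn of type (e -> t): type t.
[[clud brell] [tifn kiv]] — [clud brell] of type (t -> (t -> t)) combines with [tifn kiv] of type t: type (t -> t).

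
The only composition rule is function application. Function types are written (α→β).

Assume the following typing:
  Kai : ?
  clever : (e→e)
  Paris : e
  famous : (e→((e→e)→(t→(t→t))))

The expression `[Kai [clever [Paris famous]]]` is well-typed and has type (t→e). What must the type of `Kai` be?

((t→(t→t))→(t→e))

At [Kai [clever [Paris famous]]] (required: (t→e)): [clever [Paris famous]] is (t→(t→t)), which is not a function with range (t→e); hence Kai is the functor — type ((t→(t→t))→(t→e)).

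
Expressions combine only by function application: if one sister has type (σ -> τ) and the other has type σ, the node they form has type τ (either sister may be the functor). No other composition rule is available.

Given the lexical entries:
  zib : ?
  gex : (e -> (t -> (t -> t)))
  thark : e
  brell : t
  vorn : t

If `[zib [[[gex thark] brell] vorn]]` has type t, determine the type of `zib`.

For [zib [[[gex thark] brell] vorn]] to have type t with [[[gex thark] brell] vorn] of type t, zib must be the function: zib : (t -> t).

(t -> t)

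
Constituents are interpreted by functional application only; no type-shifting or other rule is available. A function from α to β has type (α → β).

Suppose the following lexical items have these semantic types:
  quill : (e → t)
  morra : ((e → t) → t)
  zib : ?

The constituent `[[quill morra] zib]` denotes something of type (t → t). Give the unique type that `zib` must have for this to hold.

(t → (t → t))

At [[quill morra] zib] (required: (t → t)): [quill morra] is t, which is not a function with range (t → t); hence zib is the functor — type (t → (t → t)).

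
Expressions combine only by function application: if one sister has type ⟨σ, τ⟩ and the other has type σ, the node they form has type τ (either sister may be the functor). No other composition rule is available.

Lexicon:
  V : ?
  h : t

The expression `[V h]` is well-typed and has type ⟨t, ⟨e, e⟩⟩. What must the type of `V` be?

⟨t, ⟨t, ⟨e, e⟩⟩⟩

[V h] must have type ⟨t, ⟨e, e⟩⟩. The sister h has type t; that is not a function onto ⟨t, ⟨e, e⟩⟩, so V must be the functor, of type ⟨t, ⟨t, ⟨e, e⟩⟩⟩.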